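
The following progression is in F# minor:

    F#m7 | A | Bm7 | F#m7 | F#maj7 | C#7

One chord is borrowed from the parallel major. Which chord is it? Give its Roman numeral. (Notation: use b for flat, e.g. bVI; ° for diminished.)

In F# minor (with V from harmonic minor) the diatonic chords are F#m, G#dim, A, Bm, C#, D, E. F#m7, A, Bm7 and C#7 are all diatonic. F#maj7 (F#–A#–C#–E#) doesn't fit — on degree 1 F# minor would have F#m (i). F#maj7 is the degree-1 chord of F# major, so it is the borrowed Imaj7.

Imaj7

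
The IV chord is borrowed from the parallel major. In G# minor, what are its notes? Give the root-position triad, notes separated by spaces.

The root, C#, is scale degree 4 — the same note in G# minor and G# major; only the chord quality changes. In G# major the chord on C# is C#–E#–G#.

C# E# G#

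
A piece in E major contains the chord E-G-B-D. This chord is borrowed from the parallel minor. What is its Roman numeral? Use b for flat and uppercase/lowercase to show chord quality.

The root E is the diatonic 1st degree of E major; the borrowing shows in the chord quality. Diatonically E major has E (I) on that degree; E–G–B–D is instead the minor-seventh chord native to E minor, so it takes the label i7.

i7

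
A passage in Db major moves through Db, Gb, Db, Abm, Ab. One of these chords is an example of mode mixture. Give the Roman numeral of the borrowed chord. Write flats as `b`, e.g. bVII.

v

Db major has the diatonic set Db, Ebm, Fm, Gb, Ab, Bbm, Cdim. Db, Gb and Ab are all diatonic. Abm (Ab–Cb–Eb) doesn't fit — on degree 5 Db major would have Ab (V). Abm is the degree-5 chord of Db minor, so it is the borrowed v.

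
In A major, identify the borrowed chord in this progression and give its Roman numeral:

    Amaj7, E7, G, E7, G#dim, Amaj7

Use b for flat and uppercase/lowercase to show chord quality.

In A major the diatonic chords are A, Bm, C#m, D, E, F#m, G#dim. Amaj7, E7 and G#dim all belong to that set. G (G–B–D) doesn't fit — on degree 7 A major would have G#dim (vii°). G is the degree-7 chord of A minor, so it is the borrowed bVII.

bVII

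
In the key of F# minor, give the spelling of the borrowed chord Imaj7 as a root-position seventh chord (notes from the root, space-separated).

F# A# C# E#

Imaj7 is built on scale degree 1, which is F# in both F# minor and its parallel. Building the major-seventh chord from the parallel major on F#: F#–A#–C#–E#.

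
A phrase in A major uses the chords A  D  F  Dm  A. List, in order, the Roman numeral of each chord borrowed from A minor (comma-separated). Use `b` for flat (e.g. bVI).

A major has the diatonic set A, Bm, C#m, D, E, F#m, G#dim. Of the given chords, A and D are diatonic. But F (F–A–C) is foreign: the diatonic vi on degree 6 is F#m, whereas F comes from A minor. It is labeled bVI. But Dm (D–F–A) is foreign: the diatonic IV on degree 4 is D, whereas Dm comes from A minor. It is labeled iv.

bVI, iv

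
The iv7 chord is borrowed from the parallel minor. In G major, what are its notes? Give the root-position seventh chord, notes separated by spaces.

C Eb G Bb

The root, C, is scale degree 4 — the same note in G major and G minor; only the chord quality changes. Stacking thirds in G minor on C gives C–Eb–G–Bb.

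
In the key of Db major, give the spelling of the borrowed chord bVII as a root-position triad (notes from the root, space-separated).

Cb Eb Gb

bVII is built on the lowered scale degree 7. In Db major degree 7 is C; lowered it becomes Cb. Stacking thirds in Db minor on Cb gives Cb–Eb–Gb.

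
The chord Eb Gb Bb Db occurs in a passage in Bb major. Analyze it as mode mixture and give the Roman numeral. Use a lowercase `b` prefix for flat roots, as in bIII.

The root Eb is the diatonic 4th degree of Bb major; the borrowing shows in the chord quality. The diatonic chord on degree 4 would be Eb (IV), but Eb–Gb–Bb–Db is the minor-seventh chord from Bb minor. As a borrowed chord it is labeled iv7.

iv7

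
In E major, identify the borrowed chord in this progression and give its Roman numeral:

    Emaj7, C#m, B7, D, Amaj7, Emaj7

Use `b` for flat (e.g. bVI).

The diatonic triads in E major are E, F#m, G#m, A, B, C#m, D#dim. Emaj7, C#m, B7 and Amaj7 are all diatonic. D (D–F#–A) is not: scale degree 7 in E major carries D#dim (vii°). In E minor the chord on that degree is D, so here it functions as bVII, borrowed from the parallel minor.

bVII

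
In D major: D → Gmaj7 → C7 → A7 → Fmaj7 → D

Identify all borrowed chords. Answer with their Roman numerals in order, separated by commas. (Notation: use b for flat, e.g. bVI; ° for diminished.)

D major has the diatonic set D, Em, F#m, G, A, Bm, C#dim. D, Gmaj7 and A7 all belong to that set. C7 (C–E–G–Bb) doesn't fit — on degree 7 D major would have C#dim (vii°). C7 is the degree-7 chord of D minor, so it is the borrowed bVII7. Fmaj7 (F–A–C–E) is not: scale degree 3 in D major carries F#m (iii). In D minor the chord on that degree is Fmaj7, so here it functions as bIIImaj7, borrowed from the parallel minor.

bVII7, bIIImaj7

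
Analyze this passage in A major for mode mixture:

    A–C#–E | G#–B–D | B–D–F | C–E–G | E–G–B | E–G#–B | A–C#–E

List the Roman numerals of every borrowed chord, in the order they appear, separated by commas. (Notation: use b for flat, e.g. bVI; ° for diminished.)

A major has the diatonic set A, Bm, C#m, D, E, F#m, G#dim. Of the given chords, A–C#–E = A, G#–B–D = G#dim and E–G#–B = E are diatonic. B–D–F is not: scale degree 2 in A major carries Bm (ii). In A minor the chord on that degree is Bdim, so here it functions as ii°, borrowed from the parallel minor. C–E–G is not: scale degree 3 in A major carries C#m (iii). In A minor the chord on that degree is C, so here it functions as bIII, borrowed from the parallel minor. E–G–B doesn't fit — on degree 5 A major would have E (V). Em is the degree-5 chord of A minor, so it is the borrowed v.

ii°, bIII, v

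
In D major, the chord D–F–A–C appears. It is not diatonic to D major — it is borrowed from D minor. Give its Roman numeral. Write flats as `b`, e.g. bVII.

i7

D is scale degree 1 in D major. D–F–A–C is a minor-seventh chord — the form found in D minor, not the diatonic I (D). Borrowed into D major it is written i7.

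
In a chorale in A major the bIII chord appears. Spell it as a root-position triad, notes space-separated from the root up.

C E G

The root of bIII is the lowered 3rd degree: C# becomes C. Building the major chord from the parallel minor on C: C–E–G.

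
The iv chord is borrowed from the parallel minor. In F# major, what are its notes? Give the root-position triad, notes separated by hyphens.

B-D-F#

iv is built on scale degree 4, which is B in both F# major and its parallel. Building the minor chord from the parallel minor on B: B–D–F#.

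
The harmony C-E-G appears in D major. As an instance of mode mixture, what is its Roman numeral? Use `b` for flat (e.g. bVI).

bVII

In D major scale degree 7 is C#; C is its lowered form, from D minor. C–E–G is a major chord — the form found in D minor, not the diatonic vii° (C#dim). Borrowed into D major it is written bVII.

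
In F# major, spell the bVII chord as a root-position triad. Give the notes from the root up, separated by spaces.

E G# B

The root of bVII is the lowered 7th degree: E# becomes E. In F# minor the chord on E is E–G#–B.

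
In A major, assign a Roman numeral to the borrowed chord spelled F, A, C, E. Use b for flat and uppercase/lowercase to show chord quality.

In A major scale degree 6 is F#; F is its lowered form, from A minor. F–A–C–E is a major-seventh chord — the form found in A minor, not the diatonic vi (F#m). Borrowed into A major it is written bVImaj7.

bVImaj7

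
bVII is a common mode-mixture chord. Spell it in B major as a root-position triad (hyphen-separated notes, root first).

A-C#-E

The root of bVII is the lowered 7th degree: A# becomes A. In B minor the chord on A is A–C#–E.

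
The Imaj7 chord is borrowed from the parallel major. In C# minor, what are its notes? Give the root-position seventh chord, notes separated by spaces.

Imaj7 is built on scale degree 1, which is C# in both C# minor and its parallel. Stacking thirds in C# major on C# gives C#–E#–G#–B#.

C# E# G# B#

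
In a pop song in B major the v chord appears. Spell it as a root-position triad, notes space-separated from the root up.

The root, F#, is scale degree 5 — the same note in B major and B minor; only the chord quality changes. In B minor the chord on F# is F#–A–C#.

F# A C#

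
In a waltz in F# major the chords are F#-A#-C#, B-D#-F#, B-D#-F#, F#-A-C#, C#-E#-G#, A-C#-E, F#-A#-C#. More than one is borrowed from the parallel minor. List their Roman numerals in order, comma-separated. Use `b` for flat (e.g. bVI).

In F# major the diatonic chords are F#, G#m, A#m, B, C#, D#m, E#dim. F#–A#–C# = F#, B–D#–F# = B and C#–E#–G# = C# all belong to that set. F#–A–C# doesn't fit — on degree 1 F# major would have F# (I). F#m is the degree-1 chord of F# minor, so it is the borrowed i. But A–C#–E is foreign: the diatonic iii on degree 3 is A#m, whereas A comes from F# minor. It is labeled bIII.

i, bIII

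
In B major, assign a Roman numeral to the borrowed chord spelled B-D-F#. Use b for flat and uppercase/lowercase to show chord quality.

The root B is the diatonic 1st degree of B major; the borrowing shows in the chord quality. The diatonic chord on degree 1 would be B (I), but B–D–F# is the minor chord from B minor. As a borrowed chord it is labeled i.

i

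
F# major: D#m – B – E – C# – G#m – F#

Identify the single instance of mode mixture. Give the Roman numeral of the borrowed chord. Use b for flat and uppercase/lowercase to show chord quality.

bVII

F# major has the diatonic set F#, G#m, A#m, B, C#, D#m, E#dim. Of the given chords, D#m, B, C#, G#m and F# are diatonic. E (E–G#–B) is not: scale degree 7 in F# major carries E#dim (vii°). In F# minor the chord on that degree is E, so here it functions as bVII, borrowed from the parallel minor.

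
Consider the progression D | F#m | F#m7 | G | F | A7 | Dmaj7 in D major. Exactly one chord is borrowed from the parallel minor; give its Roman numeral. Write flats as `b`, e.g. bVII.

bIII

The diatonic triads in D major are D, Em, F#m, G, A, Bm, C#dim. D, F#m, F#m7, G, A7 and Dmaj7 are all diatonic. But F (F–A–C) is foreign: the diatonic iii on degree 3 is F#m, whereas F comes from D minor. It is labeled bIII.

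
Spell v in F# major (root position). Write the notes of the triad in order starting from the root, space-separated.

C# E G#

v is built on scale degree 5, which is C# in both F# major and its parallel. Building the minor chord from the parallel minor on C#: C#–E–G#.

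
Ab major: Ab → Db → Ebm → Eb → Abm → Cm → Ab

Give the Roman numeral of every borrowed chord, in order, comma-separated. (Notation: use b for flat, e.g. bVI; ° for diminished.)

v, i

Ab major has the diatonic set Ab, Bbm, Cm, Db, Eb, Fm, Gdim. Ab, Db, Eb and Cm are all diatonic. But Ebm (Eb–Gb–Bb) is foreign: the diatonic V on degree 5 is Eb, whereas Ebm comes from Ab minor. It is labeled v. But Abm (Ab–Cb–Eb) is foreign: the diatonic I on degree 1 is Ab, whereas Abm comes from Ab minor. It is labeled i.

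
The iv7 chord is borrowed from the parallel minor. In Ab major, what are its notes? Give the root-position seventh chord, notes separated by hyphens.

Db-Fb-Ab-Cb

iv7 is built on scale degree 4, which is Db in both Ab major and its parallel. Building the minor-seventh chord from the parallel minor on Db: Db–Fb–Ab–Cb.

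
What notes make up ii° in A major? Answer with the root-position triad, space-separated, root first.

B D F

The root, B, is scale degree 2 — the same note in A major and A minor; only the chord quality changes. Building the diminished chord from the parallel minor on B: B–D–F.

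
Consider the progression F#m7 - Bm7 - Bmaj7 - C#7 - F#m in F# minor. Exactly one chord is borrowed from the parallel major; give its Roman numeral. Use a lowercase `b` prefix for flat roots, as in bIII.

The diatonic triads in F# minor (with V from harmonic minor) are F#m, G#dim, A, Bm, C#, D, E. F#m7, Bm7, C#7 and F#m are all diatonic. But Bmaj7 (B–D#–F#–A#) is foreign: the diatonic iv on degree 4 is Bm, whereas Bmaj7 comes from F# major. It is labeled IVmaj7.

IVmaj7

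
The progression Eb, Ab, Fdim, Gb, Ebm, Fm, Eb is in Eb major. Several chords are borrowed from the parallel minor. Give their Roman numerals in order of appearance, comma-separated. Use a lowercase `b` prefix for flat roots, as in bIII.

ii°, bIII, i

In Eb major the diatonic chords are Eb, Fm, Gm, Ab, Bb, Cm, Ddim. Eb, Ab and Fm are all diatonic. But Fdim (F–Ab–Cb) is foreign: the diatonic ii on degree 2 is Fm, whereas Fdim comes from Eb minor. It is labeled ii°. But Gb (Gb–Bb–Db) is foreign: the diatonic iii on degree 3 is Gm, whereas Gb comes from Eb minor. It is labeled bIII. But Ebm (Eb–Gb–Bb) is foreign: the diatonic I on degree 1 is Eb, whereas Ebm comes from Eb minor. It is labeled i.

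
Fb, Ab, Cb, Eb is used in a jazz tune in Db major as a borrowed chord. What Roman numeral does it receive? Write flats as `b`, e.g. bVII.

In Db major scale degree 3 is F; Fb is its lowered form, from Db minor. The diatonic chord on degree 3 would be Fm (iii), but Fb–Ab–Cb–Eb is the major-seventh chord from Db minor. As a borrowed chord it is labeled bIIImaj7.

bIIImaj7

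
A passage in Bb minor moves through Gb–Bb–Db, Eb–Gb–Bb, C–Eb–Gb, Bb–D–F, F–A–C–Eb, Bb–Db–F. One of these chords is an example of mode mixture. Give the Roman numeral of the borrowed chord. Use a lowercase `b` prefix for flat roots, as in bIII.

Bb minor has the diatonic set Bbm, Cdim, Db, Ebm, F, Gb, Ab (with V from harmonic minor). Gb–Bb–Db = Gb, Eb–Gb–Bb = Ebm, C–Eb–Gb = Cdim, F–A–C–Eb = F7 and Bb–Db–F = Bbm are all diatonic. Bb–D–F is not: scale degree 1 in Bb minor carries Bbm (i). In Bb major the chord on that degree is Bb, so here it functions as I, borrowed from the parallel major.

I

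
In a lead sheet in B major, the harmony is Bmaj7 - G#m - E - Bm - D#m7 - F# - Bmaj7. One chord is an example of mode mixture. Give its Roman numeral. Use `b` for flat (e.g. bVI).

i

B major has the diatonic set B, C#m, D#m, E, F#, G#m, A#dim. Of the given chords, Bmaj7, G#m, E, D#m7 and F# are diatonic. But Bm (B–D–F#) is foreign: the diatonic I on degree 1 is B, whereas Bm comes from B minor. It is labeled i.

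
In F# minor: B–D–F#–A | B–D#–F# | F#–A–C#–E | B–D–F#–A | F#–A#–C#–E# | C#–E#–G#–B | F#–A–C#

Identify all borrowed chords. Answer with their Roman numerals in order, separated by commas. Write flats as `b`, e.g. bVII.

In F# minor (with V from harmonic minor) the diatonic chords are F#m, G#dim, A, Bm, C#, D, E. Of the given chords, B–D–F#–A = Bm7, F#–A–C#–E = F#m7, C#–E#–G#–B = C#7 and F#–A–C# = F#m are diatonic. B–D#–F# doesn't fit — on degree 4 F# minor would have Bm (iv). B is the degree-4 chord of F# major, so it is the borrowed IV. F#–A#–C#–E# is not: scale degree 1 in F# minor carries F#m (i). In F# major the chord on that degree is F#maj7, so here it functions as Imaj7, borrowed from the parallel major.

IV, Imaj7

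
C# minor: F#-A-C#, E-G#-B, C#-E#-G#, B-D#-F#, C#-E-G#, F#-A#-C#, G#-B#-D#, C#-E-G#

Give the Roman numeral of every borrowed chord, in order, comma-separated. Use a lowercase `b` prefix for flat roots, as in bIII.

The diatonic triads in C# minor (with V from harmonic minor) are C#m, D#dim, E, F#m, G#, A, B. Of the given chords, F#–A–C# = F#m, E–G#–B = E, B–D#–F# = B, C#–E–G# = C#m and G#–B#–D# = G# are diatonic. C#–E#–G# doesn't fit — on degree 1 C# minor would have C#m (i). C# is the degree-1 chord of C# major, so it is the borrowed I. But F#–A#–C# is foreign: the diatonic iv on degree 4 is F#m, whereas F# comes from C# major. It is labeled IV.

I, IV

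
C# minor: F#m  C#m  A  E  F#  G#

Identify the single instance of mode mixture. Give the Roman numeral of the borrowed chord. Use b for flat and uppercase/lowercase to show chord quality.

IV

The diatonic triads in C# minor (with V from harmonic minor) are C#m, D#dim, E, F#m, G#, A, B. F#m, C#m, A, E and G# all belong to that set. F# (F#–A#–C#) doesn't fit — on degree 4 C# minor would have F#m (iv). F# is the degree-4 chord of C# major, so it is the borrowed IV.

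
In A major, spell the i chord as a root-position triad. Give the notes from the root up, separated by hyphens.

The root, A, is scale degree 1 — the same note in A major and A minor; only the chord quality changes. Building the minor chord from the parallel minor on A: A–C–E.

A-C-E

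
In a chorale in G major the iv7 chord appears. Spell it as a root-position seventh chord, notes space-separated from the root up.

C Eb G Bb

iv7 is built on scale degree 4, which is C in both G major and its parallel. Stacking thirds in G minor on C gives C–Eb–G–Bb.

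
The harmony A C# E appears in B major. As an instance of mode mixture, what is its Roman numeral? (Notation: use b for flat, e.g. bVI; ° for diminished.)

In B major scale degree 7 is A#; A is its lowered form, from B minor. A–C#–E is a major chord — the form found in B minor, not the diatonic vii° (A#dim). Borrowed into B major it is written bVII.

bVII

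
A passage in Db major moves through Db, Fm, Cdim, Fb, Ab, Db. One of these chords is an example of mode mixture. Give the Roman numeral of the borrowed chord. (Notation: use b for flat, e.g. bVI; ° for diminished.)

In Db major the diatonic chords are Db, Ebm, Fm, Gb, Ab, Bbm, Cdim. Db, Fm, Cdim and Ab are all diatonic. But Fb (Fb–Ab–Cb) is foreign: the diatonic iii on degree 3 is Fm, whereas Fb comes from Db minor. It is labeled bIII.

bIII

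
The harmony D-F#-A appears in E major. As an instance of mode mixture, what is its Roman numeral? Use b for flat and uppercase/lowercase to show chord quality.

bVII

D is the lowered form of scale degree 7 in E major (the diatonic degree 7 is D#). Diatonically E major has D#dim (vii°) on that degree; D–F#–A is instead the major chord native to E minor, so it takes the label bVII.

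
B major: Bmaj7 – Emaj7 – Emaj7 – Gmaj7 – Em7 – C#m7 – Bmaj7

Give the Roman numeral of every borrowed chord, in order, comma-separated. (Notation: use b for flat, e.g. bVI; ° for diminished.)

The diatonic triads in B major are B, C#m, D#m, E, F#, G#m, A#dim. Bmaj7, Emaj7 and C#m7 all belong to that set. Gmaj7 (G–B–D–F#) doesn't fit — on degree 6 B major would have G#m (vi). Gmaj7 is the degree-6 chord of B minor, so it is the borrowed bVImaj7. Em7 (E–G–B–D) is not: scale degree 4 in B major carries E (IV). In B minor the chord on that degree is Em7, so here it functions as iv7, borrowed from the parallel minor.

bVImaj7, iv7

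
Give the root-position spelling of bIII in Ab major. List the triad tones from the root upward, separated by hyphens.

The root of bIII is the lowered 3rd degree: C becomes Cb. Stacking thirds in Ab minor on Cb gives Cb–Eb–Gb.

Cb-Eb-Gb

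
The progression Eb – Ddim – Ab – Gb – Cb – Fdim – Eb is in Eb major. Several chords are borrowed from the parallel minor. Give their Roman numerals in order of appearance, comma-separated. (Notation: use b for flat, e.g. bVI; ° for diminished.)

bIII, bVI, ii°

The diatonic triads in Eb major are Eb, Fm, Gm, Ab, Bb, Cm, Ddim. Of the given chords, Eb, Ddim and Ab are diatonic. Gb (Gb–Bb–Db) is not: scale degree 3 in Eb major carries Gm (iii). In Eb minor the chord on that degree is Gb, so here it functions as bIII, borrowed from the parallel minor. Cb (Cb–Eb–Gb) is not: scale degree 6 in Eb major carries Cm (vi). In Eb minor the chord on that degree is Cb, so here it functions as bVI, borrowed from the parallel minor. Fdim (F–Ab–Cb) is not: scale degree 2 in Eb major carries Fm (ii). In Eb minor the chord on that degree is Fdim, so here it functions as ii°, borrowed from the parallel minor.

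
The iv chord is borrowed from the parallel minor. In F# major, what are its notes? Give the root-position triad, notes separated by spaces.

iv is built on scale degree 4, which is B in both F# major and its parallel. Stacking thirds in F# minor on B gives B–D–F#.

B D F#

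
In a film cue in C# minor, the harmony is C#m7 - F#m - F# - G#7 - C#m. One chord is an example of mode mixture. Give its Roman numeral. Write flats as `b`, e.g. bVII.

In C# minor (with V from harmonic minor) the diatonic chords are C#m, D#dim, E, F#m, G#, A, B. C#m7, F#m, G#7 and C#m are all diatonic. But F# (F#–A#–C#) is foreign: the diatonic iv on degree 4 is F#m, whereas F# comes from C# major. It is labeled IV.

IV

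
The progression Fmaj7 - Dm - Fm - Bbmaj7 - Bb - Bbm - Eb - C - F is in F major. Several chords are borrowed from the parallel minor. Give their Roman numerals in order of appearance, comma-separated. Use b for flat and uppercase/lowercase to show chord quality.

i, iv, bVII

F major has the diatonic set F, Gm, Am, Bb, C, Dm, Edim. Fmaj7, Dm, Bbmaj7, Bb, C and F all belong to that set. Fm (F–Ab–C) doesn't fit — on degree 1 F major would have F (I). Fm is the degree-1 chord of F minor, so it is the borrowed i. Bbm (Bb–Db–F) is not: scale degree 4 in F major carries Bb (IV). In F minor the chord on that degree is Bbm, so here it functions as iv, borrowed from the parallel minor. Eb (Eb–G–Bb) is not: scale degree 7 in F major carries Edim (vii°). In F minor the chord on that degree is Eb, so here it functions as bVII, borrowed from the parallel minor.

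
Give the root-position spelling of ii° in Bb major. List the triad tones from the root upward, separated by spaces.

ii° is built on scale degree 2, which is C in both Bb major and its parallel. In Bb minor the chord on C is C–Eb–Gb.

C Eb Gb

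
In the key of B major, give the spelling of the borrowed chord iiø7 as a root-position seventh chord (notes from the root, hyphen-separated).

The root, C#, is scale degree 2 — the same note in B major and B minor; only the chord quality changes. Building the half-diminished-seventh chord from the parallel minor on C#: C#–E–G–B.

C#-E-G-B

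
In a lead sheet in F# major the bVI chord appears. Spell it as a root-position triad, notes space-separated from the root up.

D F# A

bVI is built on the lowered scale degree 6. In F# major degree 6 is D#; lowered it becomes D. Building the major chord from the parallel minor on D: D–F#–A.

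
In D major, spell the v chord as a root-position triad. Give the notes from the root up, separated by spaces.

v is built on scale degree 5, which is A in both D major and its parallel. Building the minor chord from the parallel minor on A: A–C–E.

A C E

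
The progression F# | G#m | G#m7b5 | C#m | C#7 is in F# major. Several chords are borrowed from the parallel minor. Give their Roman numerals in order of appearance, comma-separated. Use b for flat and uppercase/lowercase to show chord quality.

F# major has the diatonic set F#, G#m, A#m, B, C#, D#m, E#dim. F#, G#m and C#7 are all diatonic. G#m7b5 (G#–B–D–F#) is not: scale degree 2 in F# major carries G#m (ii). In F# minor the chord on that degree is G#m7b5, so here it functions as iiø7, borrowed from the parallel minor. C#m (C#–E–G#) doesn't fit — on degree 5 F# major would have C# (V). C#m is the degree-5 chord of F# minor, so it is the borrowed v.

iiø7, v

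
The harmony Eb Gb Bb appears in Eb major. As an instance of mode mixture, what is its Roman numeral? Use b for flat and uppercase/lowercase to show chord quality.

i

The root Eb is the diatonic 1st degree of Eb major; the borrowing shows in the chord quality. Eb–Gb–Bb is a minor chord — the form found in Eb minor, not the diatonic I (Eb). Borrowed into Eb major it is written i.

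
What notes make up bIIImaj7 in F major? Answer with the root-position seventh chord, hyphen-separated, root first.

Ab-C-Eb-G

The root of bIIImaj7 is the lowered 3rd degree: A becomes Ab. Building the major-seventh chord from the parallel minor on Ab: Ab–C–Eb–G.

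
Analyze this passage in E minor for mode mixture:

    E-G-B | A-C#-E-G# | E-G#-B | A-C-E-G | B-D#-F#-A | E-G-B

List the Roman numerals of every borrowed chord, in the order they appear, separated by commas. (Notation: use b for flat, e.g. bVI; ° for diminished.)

IVmaj7, I

The diatonic triads in E minor (with V from harmonic minor) are Em, F#dim, G, Am, B, C, D. E–G–B = Em, A–C–E–G = Am7 and B–D#–F#–A = B7 all belong to that set. A–C#–E–G# doesn't fit — on degree 4 E minor would have Am (iv). Amaj7 is the degree-4 chord of E major, so it is the borrowed IVmaj7. E–G#–B doesn't fit — on degree 1 E minor would have Em (i). E is the degree-1 chord of E major, so it is the borrowed I.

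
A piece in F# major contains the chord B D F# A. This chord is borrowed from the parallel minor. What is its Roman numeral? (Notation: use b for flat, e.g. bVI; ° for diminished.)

iv7

The root B is the diatonic 4th degree of F# major; the borrowing shows in the chord quality. The diatonic chord on degree 4 would be B (IV), but B–D–F#–A is the minor-seventh chord from F# minor. As a borrowed chord it is labeled iv7.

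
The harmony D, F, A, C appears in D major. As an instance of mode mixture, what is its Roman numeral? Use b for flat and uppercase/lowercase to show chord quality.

i7

The root D is the diatonic 1st degree of D major; the borrowing shows in the chord quality. Diatonically D major has D (I) on that degree; D–F–A–C is instead the minor-seventh chord native to D minor, so it takes the label i7.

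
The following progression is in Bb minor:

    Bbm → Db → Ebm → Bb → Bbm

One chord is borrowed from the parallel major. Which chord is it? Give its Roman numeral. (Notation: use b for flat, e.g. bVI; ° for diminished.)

Bb minor has the diatonic set Bbm, Cdim, Db, Ebm, F, Gb, Ab (with V from harmonic minor). Bbm, Db and Ebm are all diatonic. Bb (Bb–D–F) is not: scale degree 1 in Bb minor carries Bbm (i). In Bb major the chord on that degree is Bb, so here it functions as I, borrowed from the parallel major.

I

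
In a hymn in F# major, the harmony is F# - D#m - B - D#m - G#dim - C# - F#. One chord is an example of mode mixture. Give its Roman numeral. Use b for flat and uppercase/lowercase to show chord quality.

F# major has the diatonic set F#, G#m, A#m, B, C#, D#m, E#dim. F#, D#m, B and C# are all diatonic. But G#dim (G#–B–D) is foreign: the diatonic ii on degree 2 is G#m, whereas G#dim comes from F# minor. It is labeled ii°.

ii°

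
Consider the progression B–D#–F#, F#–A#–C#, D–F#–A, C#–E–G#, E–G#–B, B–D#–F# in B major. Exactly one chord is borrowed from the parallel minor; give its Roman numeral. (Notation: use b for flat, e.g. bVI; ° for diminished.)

The diatonic triads in B major are B, C#m, D#m, E, F#, G#m, A#dim. B–D#–F# = B, F#–A#–C# = F#, C#–E–G# = C#m and E–G#–B = E all belong to that set. D–F#–A doesn't fit — on degree 3 B major would have D#m (iii). D is the degree-3 chord of B minor, so it is the borrowed bIII.

bIII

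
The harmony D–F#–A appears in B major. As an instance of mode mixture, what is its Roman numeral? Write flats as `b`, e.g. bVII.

bIII

In B major scale degree 3 is D#; D is its lowered form, from B minor. Diatonically B major has D#m (iii) on that degree; D–F#–A is instead the major chord native to B minor, so it takes the label bIII.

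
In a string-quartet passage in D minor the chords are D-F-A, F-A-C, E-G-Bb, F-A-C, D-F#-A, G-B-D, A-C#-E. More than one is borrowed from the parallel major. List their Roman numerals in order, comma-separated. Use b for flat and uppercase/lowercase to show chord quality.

I, IV

The diatonic triads in D minor (with V from harmonic minor) are Dm, Edim, F, Gm, A, Bb, C. D–F–A = Dm, F–A–C = F, E–G–Bb = Edim and A–C#–E = A are all diatonic. But D–F#–A is foreign: the diatonic i on degree 1 is Dm, whereas D comes from D major. It is labeled I. G–B–D is not: scale degree 4 in D minor carries Gm (iv). In D major the chord on that degree is G, so here it functions as IV, borrowed from the parallel major.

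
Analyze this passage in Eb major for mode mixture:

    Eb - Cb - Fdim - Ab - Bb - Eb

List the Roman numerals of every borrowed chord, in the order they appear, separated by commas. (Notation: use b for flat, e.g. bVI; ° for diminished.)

bVI, ii°

The diatonic triads in Eb major are Eb, Fm, Gm, Ab, Bb, Cm, Ddim. Eb, Ab and Bb are all diatonic. Cb (Cb–Eb–Gb) doesn't fit — on degree 6 Eb major would have Cm (vi). Cb is the degree-6 chord of Eb minor, so it is the borrowed bVI. Fdim (F–Ab–Cb) doesn't fit — on degree 2 Eb major would have Fm (ii). Fdim is the degree-2 chord of Eb minor, so it is the borrowed ii°.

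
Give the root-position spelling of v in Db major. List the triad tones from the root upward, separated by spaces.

The root, Ab, is scale degree 5 — the same note in Db major and Db minor; only the chord quality changes. Stacking thirds in Db minor on Ab gives Ab–Cb–Eb.

Ab Cb Eb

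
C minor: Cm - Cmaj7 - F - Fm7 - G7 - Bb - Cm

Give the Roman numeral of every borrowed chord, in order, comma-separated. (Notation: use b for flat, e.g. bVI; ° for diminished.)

C minor has the diatonic set Cm, Ddim, Eb, Fm, G, Ab, Bb (with V from harmonic minor). Of the given chords, Cm, Fm7, G7 and Bb are diatonic. But Cmaj7 (C–E–G–B) is foreign: the diatonic i on degree 1 is Cm, whereas Cmaj7 comes from C major. It is labeled Imaj7. But F (F–A–C) is foreign: the diatonic iv on degree 4 is Fm, whereas F comes from C major. It is labeled IV.

Imaj7, IV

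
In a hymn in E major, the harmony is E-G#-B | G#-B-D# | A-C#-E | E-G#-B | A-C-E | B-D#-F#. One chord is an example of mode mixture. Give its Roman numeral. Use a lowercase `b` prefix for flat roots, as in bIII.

iv

E major has the diatonic set E, F#m, G#m, A, B, C#m, D#dim. Of the given chords, E–G#–B = E, G#–B–D# = G#m, A–C#–E = A and B–D#–F# = B are diatonic. A–C–E is not: scale degree 4 in E major carries A (IV). In E minor the chord on that degree is Am, so here it functions as iv, borrowed from the parallel minor.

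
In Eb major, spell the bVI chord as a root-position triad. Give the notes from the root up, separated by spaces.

Cb Eb Gb

bVI is built on the lowered scale degree 6. In Eb major degree 6 is C; lowered it becomes Cb. In Eb minor the chord on Cb is Cb–Eb–Gb.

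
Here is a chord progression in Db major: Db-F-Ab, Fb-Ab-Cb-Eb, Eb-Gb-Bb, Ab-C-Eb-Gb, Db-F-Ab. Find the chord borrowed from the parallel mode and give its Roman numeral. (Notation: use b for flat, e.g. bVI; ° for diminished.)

The diatonic triads in Db major are Db, Ebm, Fm, Gb, Ab, Bbm, Cdim. Of the given chords, Db–F–Ab = Db, Eb–Gb–Bb = Ebm and Ab–C–Eb–Gb = Ab7 are diatonic. Fb–Ab–Cb–Eb doesn't fit — on degree 3 Db major would have Fm (iii). Fbmaj7 is the degree-3 chord of Db minor, so it is the borrowed bIIImaj7.

bIIImaj7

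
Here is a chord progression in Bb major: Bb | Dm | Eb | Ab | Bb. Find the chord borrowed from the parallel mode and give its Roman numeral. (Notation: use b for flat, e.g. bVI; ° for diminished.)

The diatonic triads in Bb major are Bb, Cm, Dm, Eb, F, Gm, Adim. Bb, Dm and Eb are all diatonic. But Ab (Ab–C–Eb) is foreign: the diatonic vii° on degree 7 is Adim, whereas Ab comes from Bb minor. It is labeled bVII.

bVII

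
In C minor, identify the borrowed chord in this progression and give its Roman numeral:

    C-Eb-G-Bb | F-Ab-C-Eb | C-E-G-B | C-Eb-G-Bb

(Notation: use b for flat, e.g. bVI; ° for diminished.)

Imaj7

C minor has the diatonic set Cm, Ddim, Eb, Fm, G, Ab, Bb (with V from harmonic minor). C–Eb–G–Bb = Cm7 and F–Ab–C–Eb = Fm7 are both diatonic. C–E–G–B doesn't fit — on degree 1 C minor would have Cm (i). Cmaj7 is the degree-1 chord of C major, so it is the borrowed Imaj7.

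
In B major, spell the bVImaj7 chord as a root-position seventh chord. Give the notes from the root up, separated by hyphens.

Scale degree 6 in B major is G#. bVImaj7 uses the lowered form, G, taken from B minor. In B minor the chord on G is G–B–D–F#.

G-B-D-F#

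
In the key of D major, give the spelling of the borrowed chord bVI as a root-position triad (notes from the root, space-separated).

Bb D F

bVI is built on the lowered scale degree 6. In D major degree 6 is B; lowered it becomes Bb. Building the major chord from the parallel minor on Bb: Bb–D–F.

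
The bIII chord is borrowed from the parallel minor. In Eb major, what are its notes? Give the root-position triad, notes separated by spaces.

Gb Bb Db

The root of bIII is the lowered 3rd degree: G becomes Gb. Building the major chord from the parallel minor on Gb: Gb–Bb–Db.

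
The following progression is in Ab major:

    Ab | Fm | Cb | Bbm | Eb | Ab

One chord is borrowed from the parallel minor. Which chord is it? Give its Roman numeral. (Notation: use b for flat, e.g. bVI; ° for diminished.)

bIII

In Ab major the diatonic chords are Ab, Bbm, Cm, Db, Eb, Fm, Gdim. Ab, Fm, Bbm and Eb all belong to that set. Cb (Cb–Eb–Gb) is not: scale degree 3 in Ab major carries Cm (iii). In Ab minor the chord on that degree is Cb, so here it functions as bIII, borrowed from the parallel minor.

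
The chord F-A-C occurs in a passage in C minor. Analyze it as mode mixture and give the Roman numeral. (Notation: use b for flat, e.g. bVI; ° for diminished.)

The root F is the diatonic 4th degree of C minor; the borrowing shows in the chord quality. The diatonic chord on degree 4 would be Fm (iv), but F–A–C is the major chord from C major. As a borrowed chord it is labeled IV.

IV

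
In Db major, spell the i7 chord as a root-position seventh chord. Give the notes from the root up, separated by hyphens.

Db-Fb-Ab-Cb

The root, Db, is scale degree 1 — the same note in Db major and Db minor; only the chord quality changes. In Db minor the chord on Db is Db–Fb–Ab–Cb.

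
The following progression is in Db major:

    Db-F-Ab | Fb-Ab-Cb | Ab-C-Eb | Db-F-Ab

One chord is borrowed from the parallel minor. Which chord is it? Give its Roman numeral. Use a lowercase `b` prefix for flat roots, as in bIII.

bIII

In Db major the diatonic chords are Db, Ebm, Fm, Gb, Ab, Bbm, Cdim. Of the given chords, Db–F–Ab = Db and Ab–C–Eb = Ab are diatonic. Fb–Ab–Cb doesn't fit — on degree 3 Db major would have Fm (iii). Fb is the degree-3 chord of Db minor, so it is the borrowed bIII.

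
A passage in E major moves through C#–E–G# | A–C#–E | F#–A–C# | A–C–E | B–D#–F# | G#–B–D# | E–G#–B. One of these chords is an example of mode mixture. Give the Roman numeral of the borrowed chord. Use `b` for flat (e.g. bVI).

In E major the diatonic chords are E, F#m, G#m, A, B, C#m, D#dim. Of the given chords, C#–E–G# = C#m, A–C#–E = A, F#–A–C# = F#m, B–D#–F# = B, G#–B–D# = G#m and E–G#–B = E are diatonic. A–C–E doesn't fit — on degree 4 E major would have A (IV). Am is the degree-4 chord of E minor, so it is the borrowed iv.

iv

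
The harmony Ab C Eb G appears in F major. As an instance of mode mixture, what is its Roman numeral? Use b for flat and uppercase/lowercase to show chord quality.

bIIImaj7

In F major scale degree 3 is A; Ab is its lowered form, from F minor. Ab–C–Eb–G is a major-seventh chord — the form found in F minor, not the diatonic iii (Am). Borrowed into F major it is written bIIImaj7.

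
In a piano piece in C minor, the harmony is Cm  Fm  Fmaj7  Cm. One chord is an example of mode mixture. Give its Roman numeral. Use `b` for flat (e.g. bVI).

IVmaj7

C minor has the diatonic set Cm, Ddim, Eb, Fm, G, Ab, Bb (with V from harmonic minor). Cm and Fm are both diatonic. Fmaj7 (F–A–C–E) doesn't fit — on degree 4 C minor would have Fm (iv). Fmaj7 is the degree-4 chord of C major, so it is the borrowed IVmaj7.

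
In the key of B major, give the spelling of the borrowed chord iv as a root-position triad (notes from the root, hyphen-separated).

E-G-B

iv is built on scale degree 4, which is E in both B major and its parallel. In B minor the chord on E is E–G–B.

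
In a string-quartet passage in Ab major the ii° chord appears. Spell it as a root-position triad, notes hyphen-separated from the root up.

Bb-Db-Fb

ii° is built on scale degree 2, which is Bb in both Ab major and its parallel. In Ab minor the chord on Bb is Bb–Db–Fb.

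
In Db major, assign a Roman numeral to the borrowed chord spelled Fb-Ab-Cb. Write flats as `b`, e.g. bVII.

In Db major scale degree 3 is F; Fb is its lowered form, from Db minor. Fb–Ab–Cb is a major chord — the form found in Db minor, not the diatonic iii (Fm). Borrowed into Db major it is written bIII.

bIII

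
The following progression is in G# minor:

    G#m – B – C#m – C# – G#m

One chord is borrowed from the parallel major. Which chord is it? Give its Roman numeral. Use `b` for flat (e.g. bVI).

G# minor has the diatonic set G#m, A#dim, B, C#m, D#, E, F# (with V from harmonic minor). G#m, B and C#m all belong to that set. C# (C#–E#–G#) doesn't fit — on degree 4 G# minor would have C#m (iv). C# is the degree-4 chord of G# major, so it is the borrowed IV.

IV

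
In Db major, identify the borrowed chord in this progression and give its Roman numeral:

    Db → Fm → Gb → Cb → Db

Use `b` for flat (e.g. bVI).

In Db major the diatonic chords are Db, Ebm, Fm, Gb, Ab, Bbm, Cdim. Of the given chords, Db, Fm and Gb are diatonic. Cb (Cb–Eb–Gb) is not: scale degree 7 in Db major carries Cdim (vii°). In Db minor the chord on that degree is Cb, so here it functions as bVII, borrowed from the parallel minor.

bVII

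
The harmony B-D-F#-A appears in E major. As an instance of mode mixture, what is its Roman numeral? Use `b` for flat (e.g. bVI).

v7

The root B is the diatonic 5th degree of E major; the borrowing shows in the chord quality. The diatonic chord on degree 5 would be B (V), but B–D–F#–A is the minor-seventh chord from E minor. As a borrowed chord it is labeled v7.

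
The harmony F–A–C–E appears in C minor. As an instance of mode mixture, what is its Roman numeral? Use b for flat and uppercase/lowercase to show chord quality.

The root F is the diatonic 4th degree of C minor; the borrowing shows in the chord quality. The diatonic chord on degree 4 would be Fm (iv), but F–A–C–E is the major-seventh chord from C major. As a borrowed chord it is labeled IVmaj7.

IVmaj7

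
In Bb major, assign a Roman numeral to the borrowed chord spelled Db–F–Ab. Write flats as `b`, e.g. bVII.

In Bb major scale degree 3 is D; Db is its lowered form, from Bb minor. The diatonic chord on degree 3 would be Dm (iii), but Db–F–Ab is the major chord from Bb minor. As a borrowed chord it is labeled bIII.

bIII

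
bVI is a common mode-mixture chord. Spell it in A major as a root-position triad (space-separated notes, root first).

bVI is built on the lowered scale degree 6. In A major degree 6 is F#; lowered it becomes F. Building the major chord from the parallel minor on F: F–A–C.

F A C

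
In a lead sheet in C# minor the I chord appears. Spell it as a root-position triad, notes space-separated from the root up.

I is built on scale degree 1, which is C# in both C# minor and its parallel. Stacking thirds in C# major on C# gives C#–E#–G#.

C# E# G#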